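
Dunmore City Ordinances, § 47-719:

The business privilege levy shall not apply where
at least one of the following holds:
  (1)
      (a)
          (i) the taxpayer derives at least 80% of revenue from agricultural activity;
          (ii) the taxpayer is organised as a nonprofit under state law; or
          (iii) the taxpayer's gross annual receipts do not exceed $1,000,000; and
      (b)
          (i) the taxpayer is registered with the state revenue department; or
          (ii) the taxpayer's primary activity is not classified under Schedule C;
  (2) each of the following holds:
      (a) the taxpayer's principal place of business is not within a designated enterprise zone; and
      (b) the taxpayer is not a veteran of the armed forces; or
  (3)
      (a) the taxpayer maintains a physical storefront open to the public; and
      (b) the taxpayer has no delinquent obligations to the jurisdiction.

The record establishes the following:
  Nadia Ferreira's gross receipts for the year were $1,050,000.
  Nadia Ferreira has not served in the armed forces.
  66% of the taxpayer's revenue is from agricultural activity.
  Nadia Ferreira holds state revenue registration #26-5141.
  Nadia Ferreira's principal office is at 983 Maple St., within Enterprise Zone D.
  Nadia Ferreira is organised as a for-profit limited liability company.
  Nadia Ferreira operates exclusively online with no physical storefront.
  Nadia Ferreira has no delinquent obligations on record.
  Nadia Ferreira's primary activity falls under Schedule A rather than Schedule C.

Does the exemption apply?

(i) ≥80% agricultural — fails.
(ii) nonprofit — not met.
(iii) receipts ≤ $1,000,000 — fails.
(a) = F OR F OR F = false.
(i) state-registered — met.
(ii) not (Schedule C activity) — met.
(b) = T OR T = true.
So (1) is not satisfied (F AND T).
(a) not (in enterprise zone) — not met.
(b) not (veteran) — satisfied.
(2): F AND T → false.
(a) has storefront — not met.
(b) no delinquency — met.
(3) = F AND T = false.
So Overall is not satisfied (F OR F OR F).

No — not exempt.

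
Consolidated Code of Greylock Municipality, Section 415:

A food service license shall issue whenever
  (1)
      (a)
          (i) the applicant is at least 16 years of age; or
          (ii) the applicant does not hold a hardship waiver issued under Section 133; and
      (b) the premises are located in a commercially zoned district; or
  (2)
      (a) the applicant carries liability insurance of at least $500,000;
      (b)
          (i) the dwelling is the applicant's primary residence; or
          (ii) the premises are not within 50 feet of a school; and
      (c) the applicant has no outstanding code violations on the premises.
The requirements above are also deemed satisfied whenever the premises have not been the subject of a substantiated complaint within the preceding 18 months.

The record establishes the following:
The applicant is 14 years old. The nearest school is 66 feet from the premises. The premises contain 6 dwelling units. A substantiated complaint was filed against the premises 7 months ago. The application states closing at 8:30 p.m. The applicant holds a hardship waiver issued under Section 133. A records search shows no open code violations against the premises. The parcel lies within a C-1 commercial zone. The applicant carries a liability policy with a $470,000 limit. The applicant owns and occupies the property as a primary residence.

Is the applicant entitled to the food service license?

(i) age ≥ 16 — fails.
(ii) not (hardship waiver) — fails.
(a): F OR F → false.
(b) commercially zoned — holds.
(1): F AND T → false.
(a) insurance ≥ $500,000 — fails.
(i) primary residence — holds.
(ii) ≥50 ft from school — met.
(b): T OR T → true.
(c) no code violations — met.
So (2) is not satisfied (F AND T AND T).
Overall = F OR F = false.
Exception (no complaint in 18 mo.) — not satisfied.
Result: main false OR exception false → false.

No — denied.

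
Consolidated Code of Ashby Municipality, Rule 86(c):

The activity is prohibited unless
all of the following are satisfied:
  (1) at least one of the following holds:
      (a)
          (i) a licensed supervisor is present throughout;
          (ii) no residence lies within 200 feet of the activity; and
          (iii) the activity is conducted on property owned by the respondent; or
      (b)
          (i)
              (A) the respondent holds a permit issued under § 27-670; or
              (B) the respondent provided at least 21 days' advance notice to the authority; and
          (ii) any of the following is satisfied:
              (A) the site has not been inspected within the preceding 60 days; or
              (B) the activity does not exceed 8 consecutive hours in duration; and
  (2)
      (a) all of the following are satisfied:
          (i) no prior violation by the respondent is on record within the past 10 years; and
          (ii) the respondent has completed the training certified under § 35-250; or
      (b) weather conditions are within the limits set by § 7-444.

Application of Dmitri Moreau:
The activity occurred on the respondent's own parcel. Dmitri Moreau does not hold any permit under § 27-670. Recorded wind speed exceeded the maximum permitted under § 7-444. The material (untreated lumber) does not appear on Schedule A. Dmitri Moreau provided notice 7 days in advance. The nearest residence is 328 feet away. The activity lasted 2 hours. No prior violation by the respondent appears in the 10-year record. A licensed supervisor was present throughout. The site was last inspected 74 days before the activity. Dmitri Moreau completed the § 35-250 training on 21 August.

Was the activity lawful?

(i) supervisor present — met.
(ii) no residence in 200 ft — satisfied.
(iii) own property — holds.
So (a) is satisfied (T AND T AND T).
(A) holds permit — not satisfied.
(B) ≥21 days' notice — fails.
(i) = F OR F = false.
(A) not (site inspected) — holds.
(B) ≤ 8 hrs duration — satisfied.
(ii): T OR T → true.
(b): F AND T → false.
(1): T OR F → true.
(i) no prior violation — holds.
(ii) training certified — met.
(a): T AND T → true.
(b) weather ok — not met.
(2) = T OR F = true.
Overall = T AND T = true.

Yes — lawful.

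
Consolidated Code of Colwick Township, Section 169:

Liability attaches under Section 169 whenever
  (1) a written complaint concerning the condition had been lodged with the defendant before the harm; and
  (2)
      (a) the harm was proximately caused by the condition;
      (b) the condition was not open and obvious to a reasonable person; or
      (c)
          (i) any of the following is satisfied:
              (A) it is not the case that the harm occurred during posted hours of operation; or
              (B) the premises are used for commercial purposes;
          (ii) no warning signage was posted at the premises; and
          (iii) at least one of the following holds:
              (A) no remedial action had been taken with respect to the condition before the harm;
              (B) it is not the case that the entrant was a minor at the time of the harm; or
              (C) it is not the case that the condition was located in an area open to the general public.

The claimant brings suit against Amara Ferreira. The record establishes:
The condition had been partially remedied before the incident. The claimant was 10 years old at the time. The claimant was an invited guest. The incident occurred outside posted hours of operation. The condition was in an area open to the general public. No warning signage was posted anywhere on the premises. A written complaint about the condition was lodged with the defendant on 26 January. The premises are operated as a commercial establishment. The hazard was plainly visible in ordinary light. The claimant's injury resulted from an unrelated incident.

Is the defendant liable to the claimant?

No — not liable.

(1) complaint lodged — satisfied.
(a) proximate cause — not satisfied.
(b) not open/obvious — not satisfied.
(A) not (during posted hours) — satisfied.
(B) commercial use — satisfied.
(i): T OR T → true.
(ii) no signage posted — holds.
(A) no remedial action — not satisfied.
(B) not (entrant a minor) — fails.
(C) not (public area) — not met.
(iii) = F OR F OR F = false.
(c) = T AND T AND F = false.
(2) = F OR F OR F = false.
Overall: T AND F → false.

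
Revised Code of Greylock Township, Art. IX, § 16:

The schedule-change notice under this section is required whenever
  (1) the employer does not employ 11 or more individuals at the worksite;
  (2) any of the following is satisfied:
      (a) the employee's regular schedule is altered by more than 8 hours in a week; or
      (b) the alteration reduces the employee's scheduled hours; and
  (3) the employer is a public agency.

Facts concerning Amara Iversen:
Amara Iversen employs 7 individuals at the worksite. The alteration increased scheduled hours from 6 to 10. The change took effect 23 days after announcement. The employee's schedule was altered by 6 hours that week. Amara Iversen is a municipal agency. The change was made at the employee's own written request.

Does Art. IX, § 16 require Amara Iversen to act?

No — not required.

(1) not (≥ 11 at site) — holds.
(a) schedule shift > 8h — not met.
(b) hours reduced — not satisfied.
(2) = F OR F = false.
(3) public agency — satisfied.
Overall: T AND F AND T → false.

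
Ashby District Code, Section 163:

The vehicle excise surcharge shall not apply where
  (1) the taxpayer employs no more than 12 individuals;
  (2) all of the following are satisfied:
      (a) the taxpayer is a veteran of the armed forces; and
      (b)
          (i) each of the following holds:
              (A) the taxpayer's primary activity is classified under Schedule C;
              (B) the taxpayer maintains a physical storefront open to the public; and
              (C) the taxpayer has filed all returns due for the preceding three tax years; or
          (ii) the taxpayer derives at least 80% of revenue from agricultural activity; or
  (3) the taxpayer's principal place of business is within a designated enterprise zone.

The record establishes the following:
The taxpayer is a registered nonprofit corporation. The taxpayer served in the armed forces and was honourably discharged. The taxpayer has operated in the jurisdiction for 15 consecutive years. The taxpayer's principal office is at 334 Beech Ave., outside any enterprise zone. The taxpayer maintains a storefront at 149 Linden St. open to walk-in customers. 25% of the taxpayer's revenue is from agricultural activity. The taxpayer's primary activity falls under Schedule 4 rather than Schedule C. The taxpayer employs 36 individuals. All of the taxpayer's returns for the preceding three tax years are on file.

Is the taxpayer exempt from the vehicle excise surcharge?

(1) ≤ 12 employees — not met.
(a) veteran — holds.
(A) Schedule C activity — fails.
(B) has storefront — met.
(C) returns current — met.
So (i) is not satisfied (F AND T AND T).
(ii) ≥80% agricultural — not met.
(b): F OR F → false.
So (2) is not satisfied (T AND F).
(3) in enterprise zone — not met.
So Overall is not satisfied (F OR F OR F).

No — not exempt.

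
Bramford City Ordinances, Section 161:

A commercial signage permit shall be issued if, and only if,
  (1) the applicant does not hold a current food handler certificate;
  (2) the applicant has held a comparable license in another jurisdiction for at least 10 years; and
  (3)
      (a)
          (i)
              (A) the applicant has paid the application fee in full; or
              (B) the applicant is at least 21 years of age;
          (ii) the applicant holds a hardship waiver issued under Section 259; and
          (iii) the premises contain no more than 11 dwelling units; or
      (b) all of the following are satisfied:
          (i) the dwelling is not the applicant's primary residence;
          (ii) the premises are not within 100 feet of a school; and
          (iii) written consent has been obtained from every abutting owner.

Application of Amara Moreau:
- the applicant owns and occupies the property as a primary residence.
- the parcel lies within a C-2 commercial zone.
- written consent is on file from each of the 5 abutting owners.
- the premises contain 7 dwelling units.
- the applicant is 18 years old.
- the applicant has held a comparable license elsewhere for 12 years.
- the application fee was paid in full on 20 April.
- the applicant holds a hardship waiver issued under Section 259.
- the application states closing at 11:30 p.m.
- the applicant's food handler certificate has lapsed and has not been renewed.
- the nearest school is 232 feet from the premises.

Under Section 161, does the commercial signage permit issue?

Yes — granted.

(1) not (food handler cert.) — satisfied.
(2) prior license ≥ 10 yr — met.
(A) fee paid — met.
(B) age ≥ 21 — not met.
(i) = T OR F = true.
(ii) hardship waiver — holds.
(iii) ≤ 11 units — holds.
(a) = T AND T AND T = true.
(i) not (primary residence) — fails.
(ii) ≥100 ft from school — met.
(iii) all abutters consent — satisfied.
So (b) is not satisfied (F AND T AND T).
So (3) is satisfied (T OR F).
So Overall is satisfied (T AND T AND T).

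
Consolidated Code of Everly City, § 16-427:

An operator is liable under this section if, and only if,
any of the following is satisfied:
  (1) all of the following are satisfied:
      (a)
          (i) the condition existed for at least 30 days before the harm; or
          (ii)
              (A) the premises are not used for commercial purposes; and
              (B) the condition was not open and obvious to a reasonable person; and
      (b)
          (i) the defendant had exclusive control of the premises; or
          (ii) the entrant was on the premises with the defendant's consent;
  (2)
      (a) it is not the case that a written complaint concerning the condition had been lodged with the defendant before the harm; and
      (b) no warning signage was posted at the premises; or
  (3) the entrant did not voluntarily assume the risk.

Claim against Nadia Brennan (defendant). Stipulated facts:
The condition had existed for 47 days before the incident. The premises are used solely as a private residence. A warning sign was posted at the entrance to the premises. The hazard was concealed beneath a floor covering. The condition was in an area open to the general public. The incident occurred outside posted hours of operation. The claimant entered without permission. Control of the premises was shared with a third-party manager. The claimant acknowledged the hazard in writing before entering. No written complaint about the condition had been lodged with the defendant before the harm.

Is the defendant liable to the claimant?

No — not liable.

(i) condition ≥30 days old — holds.
(A) not (commercial use) — holds.
(B) not open/obvious — holds.
(ii): T AND T → true.
(a) = T OR T = true.
(i) exclusive control — fails.
(ii) consent to enter — not met.
(b): F OR F → false.
(1) = T AND F = false.
(a) not (complaint lodged) — met.
(b) no signage posted — not met.
So (2) is not satisfied (T AND F).
(3) no assumed risk — fails.
Overall = F OR F OR F = false.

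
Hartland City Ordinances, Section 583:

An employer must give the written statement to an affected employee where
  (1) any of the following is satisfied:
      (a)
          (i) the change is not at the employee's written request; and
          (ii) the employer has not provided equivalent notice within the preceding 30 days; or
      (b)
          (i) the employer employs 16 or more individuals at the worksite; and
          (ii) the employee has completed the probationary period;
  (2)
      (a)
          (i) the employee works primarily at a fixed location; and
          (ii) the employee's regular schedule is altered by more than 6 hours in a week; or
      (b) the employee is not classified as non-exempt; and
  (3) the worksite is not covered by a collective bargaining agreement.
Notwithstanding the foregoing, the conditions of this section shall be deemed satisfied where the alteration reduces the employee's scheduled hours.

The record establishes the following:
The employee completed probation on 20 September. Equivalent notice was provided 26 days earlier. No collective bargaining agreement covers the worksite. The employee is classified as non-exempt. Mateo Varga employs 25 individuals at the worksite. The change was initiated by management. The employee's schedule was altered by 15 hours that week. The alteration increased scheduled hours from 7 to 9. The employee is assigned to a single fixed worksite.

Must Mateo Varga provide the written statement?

(i) not employee-requested — met.
(ii) no recent notice — not met.
(a): T AND F → false.
(i) ≥ 16 at site — satisfied.
(ii) past probation — met.
So (b) is satisfied (T AND T).
(1) = F OR T = true.
(i) fixed location — holds.
(ii) schedule shift > 6h — satisfied.
(a) = T AND T = true.
(b) not (non-exempt) — not met.
(2): T OR F → true.
(3) no CBA — holds.
Overall: T AND T AND T → true.
Exception (hours reduced) — not satisfied.
Result: main true OR exception false → true.

Yes — required.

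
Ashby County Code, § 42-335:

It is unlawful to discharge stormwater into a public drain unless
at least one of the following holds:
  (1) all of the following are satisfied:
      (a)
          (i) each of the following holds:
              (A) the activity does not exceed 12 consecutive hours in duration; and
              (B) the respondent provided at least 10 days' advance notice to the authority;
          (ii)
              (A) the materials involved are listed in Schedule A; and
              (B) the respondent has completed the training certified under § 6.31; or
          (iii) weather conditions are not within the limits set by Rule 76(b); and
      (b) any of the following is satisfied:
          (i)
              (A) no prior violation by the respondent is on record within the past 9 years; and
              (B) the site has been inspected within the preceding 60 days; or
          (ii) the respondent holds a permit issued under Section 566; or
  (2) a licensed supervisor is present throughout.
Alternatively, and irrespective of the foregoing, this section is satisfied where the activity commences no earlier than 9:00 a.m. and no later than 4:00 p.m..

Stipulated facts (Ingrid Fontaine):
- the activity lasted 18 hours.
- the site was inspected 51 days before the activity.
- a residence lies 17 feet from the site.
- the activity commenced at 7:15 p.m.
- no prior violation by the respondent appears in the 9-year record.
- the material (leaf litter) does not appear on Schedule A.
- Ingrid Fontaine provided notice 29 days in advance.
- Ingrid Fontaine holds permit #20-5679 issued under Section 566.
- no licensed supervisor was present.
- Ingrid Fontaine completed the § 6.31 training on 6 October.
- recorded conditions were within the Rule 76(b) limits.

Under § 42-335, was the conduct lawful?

No — unlawful.

(A) ≤ 12 hrs duration — not satisfied.
(B) ≥10 days' notice — holds.
(i) = F AND T = false.
(A) Schedule A material — fails.
(B) training certified — holds.
So (ii) is not satisfied (F AND T).
(iii) not (weather ok) — not met.
(a) = F OR F OR F = false.
(A) no prior violation — holds.
(B) site inspected — met.
(i): T AND T → true.
(ii) holds permit — met.
So (b) is satisfied (T OR T).
(1) = F AND T = false.
(2) supervisor present — not met.
Overall = F OR F = false.
Exception (start within hours) — not satisfied.
Result: main false OR exception false → false.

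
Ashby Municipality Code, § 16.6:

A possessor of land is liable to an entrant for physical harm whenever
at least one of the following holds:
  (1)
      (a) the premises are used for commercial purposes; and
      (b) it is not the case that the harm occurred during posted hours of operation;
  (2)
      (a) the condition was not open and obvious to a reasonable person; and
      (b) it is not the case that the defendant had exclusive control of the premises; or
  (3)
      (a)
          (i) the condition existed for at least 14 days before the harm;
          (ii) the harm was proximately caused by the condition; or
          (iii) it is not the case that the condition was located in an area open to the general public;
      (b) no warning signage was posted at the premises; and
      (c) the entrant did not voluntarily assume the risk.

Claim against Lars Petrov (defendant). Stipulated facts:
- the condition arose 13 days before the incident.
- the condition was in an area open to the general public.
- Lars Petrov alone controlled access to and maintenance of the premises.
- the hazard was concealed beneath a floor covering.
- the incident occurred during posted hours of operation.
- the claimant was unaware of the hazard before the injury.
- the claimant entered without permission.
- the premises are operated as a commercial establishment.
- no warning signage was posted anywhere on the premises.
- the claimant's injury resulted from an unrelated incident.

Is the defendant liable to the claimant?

(a) commercial use — holds.
(b) not (during posted hours) — not satisfied.
(1) = T AND F = false.
(a) not open/obvious — met.
(b) not (exclusive control) — fails.
So (2) is not satisfied (T AND F).
(i) condition ≥14 days old — fails.
(ii) proximate cause — not met.
(iii) not (public area) — not met.
So (a) is not satisfied (F OR F OR F).
(b) no signage posted — holds.
(c) no assumed risk — satisfied.
So (3) is not satisfied (F AND T AND T).
Overall: F OR F OR F → false.

No — not liable.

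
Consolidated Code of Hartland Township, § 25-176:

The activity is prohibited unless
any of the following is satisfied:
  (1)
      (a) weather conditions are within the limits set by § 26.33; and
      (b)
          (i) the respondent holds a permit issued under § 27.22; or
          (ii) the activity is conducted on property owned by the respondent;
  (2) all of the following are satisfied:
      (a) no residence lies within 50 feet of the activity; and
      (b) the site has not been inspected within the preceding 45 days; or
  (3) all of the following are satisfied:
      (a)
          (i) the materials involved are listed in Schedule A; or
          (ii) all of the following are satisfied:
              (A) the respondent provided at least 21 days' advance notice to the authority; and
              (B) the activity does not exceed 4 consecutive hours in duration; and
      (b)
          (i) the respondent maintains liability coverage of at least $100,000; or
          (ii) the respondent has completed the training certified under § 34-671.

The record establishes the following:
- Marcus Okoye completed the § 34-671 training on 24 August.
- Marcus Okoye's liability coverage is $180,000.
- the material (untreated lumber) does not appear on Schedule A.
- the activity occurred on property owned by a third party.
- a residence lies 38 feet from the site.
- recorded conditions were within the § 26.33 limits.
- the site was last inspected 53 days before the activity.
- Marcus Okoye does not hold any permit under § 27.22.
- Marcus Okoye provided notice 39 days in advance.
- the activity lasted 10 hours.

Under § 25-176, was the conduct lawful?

No — unlawful.

(a) weather ok — holds.
(i) holds permit — not met.
(ii) own property — not satisfied.
(b): F OR F → false.
(1) = T AND F = false.
(a) no residence in 50 ft — not met.
(b) not (site inspected) — satisfied.
So (2) is not satisfied (F AND T).
(i) Schedule A material — not satisfied.
(A) ≥21 days' notice — holds.
(B) ≤ 4 hrs duration — not satisfied.
So (ii) is not satisfied (T AND F).
So (a) is not satisfied (F OR F).
(i) coverage ≥ $100,000 — met.
(ii) training certified — satisfied.
(b) = T OR T = true.
(3) = F AND T = false.
So Overall is not satisfied (F OR F OR F).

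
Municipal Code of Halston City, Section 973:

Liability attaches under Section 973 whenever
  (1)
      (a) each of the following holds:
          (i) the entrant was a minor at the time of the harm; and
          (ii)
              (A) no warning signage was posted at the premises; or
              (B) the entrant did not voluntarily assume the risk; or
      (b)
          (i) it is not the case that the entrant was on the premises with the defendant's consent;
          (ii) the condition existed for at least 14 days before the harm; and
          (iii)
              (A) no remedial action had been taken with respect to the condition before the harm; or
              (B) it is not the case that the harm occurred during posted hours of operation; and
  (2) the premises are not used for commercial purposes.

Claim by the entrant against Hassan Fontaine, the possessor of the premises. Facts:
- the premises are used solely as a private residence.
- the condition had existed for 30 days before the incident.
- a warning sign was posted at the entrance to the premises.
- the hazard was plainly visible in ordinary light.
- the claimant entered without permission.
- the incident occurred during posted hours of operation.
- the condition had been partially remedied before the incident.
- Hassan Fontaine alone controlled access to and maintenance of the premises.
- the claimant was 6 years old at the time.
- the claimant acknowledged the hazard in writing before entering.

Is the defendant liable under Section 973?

No — not liable.

(i) entrant a minor — satisfied.
(A) no signage posted — fails.
(B) no assumed risk — not met.
(ii): F OR F → false.
(a): T AND F → false.
(i) not (consent to enter) — met.
(ii) condition ≥14 days old — holds.
(A) no remedial action — not satisfied.
(B) not (during posted hours) — not satisfied.
So (iii) is not satisfied (F OR F).
So (b) is not satisfied (T AND T AND F).
(1): F OR F → false.
(2) not (commercial use) — met.
Overall = F AND T = false.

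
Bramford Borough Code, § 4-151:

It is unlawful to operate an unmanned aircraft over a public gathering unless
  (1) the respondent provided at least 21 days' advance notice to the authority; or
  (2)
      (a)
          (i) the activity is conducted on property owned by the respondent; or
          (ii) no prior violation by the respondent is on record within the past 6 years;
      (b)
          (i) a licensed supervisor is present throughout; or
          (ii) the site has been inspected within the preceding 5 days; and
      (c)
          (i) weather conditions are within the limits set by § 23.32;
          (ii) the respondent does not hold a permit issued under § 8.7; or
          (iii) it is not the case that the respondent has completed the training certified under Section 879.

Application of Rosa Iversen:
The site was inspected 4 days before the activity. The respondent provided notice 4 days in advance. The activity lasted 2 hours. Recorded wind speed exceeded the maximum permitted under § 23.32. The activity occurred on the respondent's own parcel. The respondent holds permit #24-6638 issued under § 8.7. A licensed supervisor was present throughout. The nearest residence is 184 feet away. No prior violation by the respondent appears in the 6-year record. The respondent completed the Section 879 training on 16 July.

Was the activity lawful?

No — unlawful.

(1) ≥21 days' notice — not met.
(i) own property — satisfied.
(ii) no prior violation — holds.
(a): T OR T → true.
(i) supervisor present — holds.
(ii) site inspected — holds.
(b): T OR T → true.
(i) weather ok — fails.
(ii) not (holds permit) — not satisfied.
(iii) not (training certified) — not met.
(c): F OR F OR F → false.
So (2) is not satisfied (T AND T AND F).
Overall = F OR F = false.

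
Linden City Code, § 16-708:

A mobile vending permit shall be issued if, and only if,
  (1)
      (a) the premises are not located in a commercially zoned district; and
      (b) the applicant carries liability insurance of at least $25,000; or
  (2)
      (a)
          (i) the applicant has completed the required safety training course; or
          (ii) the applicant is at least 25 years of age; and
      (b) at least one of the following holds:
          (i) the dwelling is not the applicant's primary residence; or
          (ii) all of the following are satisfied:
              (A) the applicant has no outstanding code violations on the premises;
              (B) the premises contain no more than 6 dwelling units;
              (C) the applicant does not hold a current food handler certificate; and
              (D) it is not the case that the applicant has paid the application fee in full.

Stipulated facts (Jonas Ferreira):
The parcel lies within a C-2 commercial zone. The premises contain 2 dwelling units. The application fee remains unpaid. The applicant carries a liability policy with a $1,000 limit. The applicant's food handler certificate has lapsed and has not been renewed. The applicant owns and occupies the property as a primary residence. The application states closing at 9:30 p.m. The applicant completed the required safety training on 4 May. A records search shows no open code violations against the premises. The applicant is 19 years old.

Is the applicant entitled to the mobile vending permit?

Yes — granted.

(a) not (commercially zoned) — not met.
(b) insurance ≥ $25,000 — fails.
(1) = F AND F = false.
(i) safety training — holds.
(ii) age ≥ 25 — not met.
So (a) is satisfied (T OR F).
(i) not (primary residence) — fails.
(A) no code violations — met.
(B) ≤ 6 units — met.
(C) not (food handler cert.) — satisfied.
(D) not (fee paid) — satisfied.
So (ii) is satisfied (T AND T AND T AND T).
(b): F OR T → true.
So (2) is satisfied (T AND T).
So Overall is satisfied (F OR T).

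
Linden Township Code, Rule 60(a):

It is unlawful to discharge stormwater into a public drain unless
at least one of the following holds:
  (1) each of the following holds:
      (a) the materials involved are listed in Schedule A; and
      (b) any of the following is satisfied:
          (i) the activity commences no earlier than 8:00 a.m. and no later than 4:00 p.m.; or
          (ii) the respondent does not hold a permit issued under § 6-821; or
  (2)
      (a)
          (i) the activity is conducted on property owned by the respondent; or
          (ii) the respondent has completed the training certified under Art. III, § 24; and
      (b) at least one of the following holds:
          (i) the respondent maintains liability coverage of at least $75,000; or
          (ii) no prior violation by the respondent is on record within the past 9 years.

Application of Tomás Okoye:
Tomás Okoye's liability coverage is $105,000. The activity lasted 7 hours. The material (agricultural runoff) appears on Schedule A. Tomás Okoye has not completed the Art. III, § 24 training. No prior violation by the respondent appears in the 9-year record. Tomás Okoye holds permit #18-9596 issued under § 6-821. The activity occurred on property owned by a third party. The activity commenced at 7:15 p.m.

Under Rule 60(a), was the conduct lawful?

(a) Schedule A material — met.
(i) start within hours — not satisfied.
(ii) not (holds permit) — not met.
So (b) is not satisfied (F OR F).
(1) = T AND F = false.
(i) own property — not satisfied.
(ii) training certified — fails.
(a) = F OR F = false.
(i) coverage ≥ $75,000 — holds.
(ii) no prior violation — holds.
(b): T OR T → true.
(2) = F AND T = false.
Overall: F OR F → false.

No — unlawful.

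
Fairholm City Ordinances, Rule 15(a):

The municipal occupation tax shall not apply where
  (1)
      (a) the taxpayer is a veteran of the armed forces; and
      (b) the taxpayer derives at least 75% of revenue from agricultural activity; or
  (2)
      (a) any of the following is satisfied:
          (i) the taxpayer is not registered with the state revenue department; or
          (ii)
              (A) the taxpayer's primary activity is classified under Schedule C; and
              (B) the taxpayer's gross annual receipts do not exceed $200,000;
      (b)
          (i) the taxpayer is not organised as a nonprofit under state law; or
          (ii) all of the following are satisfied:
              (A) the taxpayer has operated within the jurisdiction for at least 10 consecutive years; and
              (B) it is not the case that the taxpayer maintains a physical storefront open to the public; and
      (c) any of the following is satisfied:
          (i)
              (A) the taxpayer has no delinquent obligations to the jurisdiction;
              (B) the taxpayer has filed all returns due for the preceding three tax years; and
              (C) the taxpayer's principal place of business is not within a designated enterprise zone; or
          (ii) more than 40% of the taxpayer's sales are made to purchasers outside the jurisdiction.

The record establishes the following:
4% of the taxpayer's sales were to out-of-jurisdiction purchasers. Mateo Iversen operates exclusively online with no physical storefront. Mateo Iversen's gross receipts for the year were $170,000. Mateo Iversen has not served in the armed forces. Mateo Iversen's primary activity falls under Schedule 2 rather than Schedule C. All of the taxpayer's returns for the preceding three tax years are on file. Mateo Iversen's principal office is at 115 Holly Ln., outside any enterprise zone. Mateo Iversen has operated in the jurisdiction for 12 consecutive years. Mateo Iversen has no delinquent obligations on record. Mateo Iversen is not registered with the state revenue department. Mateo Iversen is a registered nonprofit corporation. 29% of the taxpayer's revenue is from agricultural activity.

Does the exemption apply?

(a) veteran — fails.
(b) ≥75% agricultural — fails.
So (1) is not satisfied (F AND F).
(i) not (state-registered) — satisfied.
(A) Schedule C activity — fails.
(B) receipts ≤ $200,000 — satisfied.
So (ii) is not satisfied (F AND T).
(a) = T OR F = true.
(i) not (nonprofit) — not satisfied.
(A) ≥ 10 yrs in jurisdiction — met.
(B) not (has storefront) — met.
(ii): T AND T → true.
(b) = F OR T = true.
(A) no delinquency — satisfied.
(B) returns current — satisfied.
(C) not (in enterprise zone) — met.
(i): T AND T AND T → true.
(ii) >40% out-of-jur. sales — not met.
(c): T OR F → true.
(2): T AND T AND T → true.
So Overall is satisfied (F OR T).

Yes — exempt.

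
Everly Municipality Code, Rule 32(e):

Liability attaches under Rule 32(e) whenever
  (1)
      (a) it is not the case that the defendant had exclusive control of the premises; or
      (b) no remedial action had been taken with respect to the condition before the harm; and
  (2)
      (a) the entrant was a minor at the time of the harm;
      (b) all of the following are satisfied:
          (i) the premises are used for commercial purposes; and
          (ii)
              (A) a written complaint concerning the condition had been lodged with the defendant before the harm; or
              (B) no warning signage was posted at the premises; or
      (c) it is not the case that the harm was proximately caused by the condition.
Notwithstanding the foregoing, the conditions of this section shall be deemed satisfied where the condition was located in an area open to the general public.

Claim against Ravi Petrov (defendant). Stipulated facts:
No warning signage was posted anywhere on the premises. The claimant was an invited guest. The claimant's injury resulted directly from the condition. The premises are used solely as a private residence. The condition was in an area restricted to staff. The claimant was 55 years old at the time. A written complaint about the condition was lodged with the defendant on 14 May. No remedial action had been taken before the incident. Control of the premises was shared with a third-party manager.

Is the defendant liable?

No — not liable.

(a) not (exclusive control) — satisfied.
(b) no remedial action — satisfied.
(1) = T OR T = true.
(a) entrant a minor — fails.
(i) commercial use — not satisfied.
(A) complaint lodged — met.
(B) no signage posted — met.
(ii): T OR T → true.
So (b) is not satisfied (F AND T).
(c) not (proximate cause) — not met.
(2) = F OR F OR F = false.
So Overall is not satisfied (T AND F).
Exception (public area) — not satisfied.
Result: main false OR exception false → false.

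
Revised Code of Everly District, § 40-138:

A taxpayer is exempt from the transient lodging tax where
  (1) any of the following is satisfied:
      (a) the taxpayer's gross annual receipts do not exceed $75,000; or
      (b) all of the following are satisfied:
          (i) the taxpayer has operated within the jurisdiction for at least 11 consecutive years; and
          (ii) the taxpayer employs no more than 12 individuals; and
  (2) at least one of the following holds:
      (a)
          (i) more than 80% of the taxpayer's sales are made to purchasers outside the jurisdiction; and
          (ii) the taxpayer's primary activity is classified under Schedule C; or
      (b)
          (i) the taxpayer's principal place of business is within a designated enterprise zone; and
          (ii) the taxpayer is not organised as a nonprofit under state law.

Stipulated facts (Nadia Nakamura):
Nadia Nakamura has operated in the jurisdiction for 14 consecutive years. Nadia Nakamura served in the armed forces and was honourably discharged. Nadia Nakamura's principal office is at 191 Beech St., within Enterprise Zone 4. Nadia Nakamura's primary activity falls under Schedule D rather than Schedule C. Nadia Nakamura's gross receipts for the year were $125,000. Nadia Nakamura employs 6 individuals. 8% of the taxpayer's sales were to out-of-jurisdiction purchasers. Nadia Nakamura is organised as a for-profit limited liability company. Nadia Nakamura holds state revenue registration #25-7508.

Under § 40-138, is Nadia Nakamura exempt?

(a) receipts ≤ $75,000 — not met.
(i) ≥ 11 yrs in jurisdiction — holds.
(ii) ≤ 12 employees — met.
(b) = T AND T = true.
(1) = F OR T = true.
(i) >80% out-of-jur. sales — fails.
(ii) Schedule C activity — fails.
(a) = F AND F = false.
(i) in enterprise zone — holds.
(ii) not (nonprofit) — met.
(b) = T AND T = true.
(2) = F OR T = true.
Overall: T AND T → true.

Yes — exempt.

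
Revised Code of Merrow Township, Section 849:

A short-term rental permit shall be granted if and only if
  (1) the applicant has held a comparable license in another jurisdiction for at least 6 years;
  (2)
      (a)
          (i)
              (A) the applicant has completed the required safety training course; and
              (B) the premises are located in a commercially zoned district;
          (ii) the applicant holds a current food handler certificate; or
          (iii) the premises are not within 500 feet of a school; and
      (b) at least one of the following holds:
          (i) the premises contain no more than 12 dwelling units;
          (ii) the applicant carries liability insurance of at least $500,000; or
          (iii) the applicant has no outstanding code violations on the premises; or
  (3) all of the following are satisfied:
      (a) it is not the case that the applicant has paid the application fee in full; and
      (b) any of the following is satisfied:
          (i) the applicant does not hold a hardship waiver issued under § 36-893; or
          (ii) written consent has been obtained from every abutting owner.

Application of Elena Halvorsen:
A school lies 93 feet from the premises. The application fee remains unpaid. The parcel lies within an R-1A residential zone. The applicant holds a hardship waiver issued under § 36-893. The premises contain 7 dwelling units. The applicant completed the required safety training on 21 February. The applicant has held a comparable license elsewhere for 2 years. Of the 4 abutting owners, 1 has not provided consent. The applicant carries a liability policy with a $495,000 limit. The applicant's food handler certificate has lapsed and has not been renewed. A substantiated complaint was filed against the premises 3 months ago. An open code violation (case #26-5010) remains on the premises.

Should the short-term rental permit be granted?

No — denied.

(1) prior license ≥ 6 yr — not satisfied.
(A) safety training — holds.
(B) commercially zoned — fails.
(i): T AND F → false.
(ii) food handler cert. — not met.
(iii) ≥500 ft from school — fails.
(a) = F OR F OR F = false.
(i) ≤ 12 units — satisfied.
(ii) insurance ≥ $500,000 — fails.
(iii) no code violations — fails.
So (b) is satisfied (T OR F OR F).
(2) = F AND T = false.
(a) not (fee paid) — holds.
(i) not (hardship waiver) — fails.
(ii) all abutters consent — not met.
(b): F OR F → false.
(3) = T AND F = false.
Overall = F OR F OR F = false.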